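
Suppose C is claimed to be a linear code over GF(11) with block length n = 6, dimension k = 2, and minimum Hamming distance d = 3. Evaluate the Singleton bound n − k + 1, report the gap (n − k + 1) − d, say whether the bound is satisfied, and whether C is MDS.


Singleton RHS = n − k + 1 = 5, slack = 2, bound satisfied, not MDS.

Singleton bound: d ≤ n − k + 1.
Here n = 6, k = 2, so n − k + 1 = 5.
Given d = 3, check d ≤ 5: YES.
Slack = (n − k + 1) − d = 2.
The code is NOT MDS (slack = 2 > 0).
Description: the claimed parameters are [6, 2, 3]_11; such a code would be non-MDS.


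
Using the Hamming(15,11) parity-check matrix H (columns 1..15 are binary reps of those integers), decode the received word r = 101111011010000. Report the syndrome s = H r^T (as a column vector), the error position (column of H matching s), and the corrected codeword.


s = (1, 1, 1, 1)^T, error position = 15, corrected codeword c = 101111011010001

Compute s = H r^T mod 2 one row at a time:
  s_1 = 1 + 1 + 0 + 1 + 0 + 0 + 0 + 0 = 3 ≡ 1 (mod 2).
  s_2 = 1 + 1 + 1 + 0 + 0 + 0 + 0 + 0 = 3 ≡ 1 (mod 2).
  s_3 = 0 + 1 + 1 + 0 + 0 + 1 + 0 + 0 = 3 ≡ 1 (mod 2).
  s_4 = 1 + 1 + 1 + 0 + 1 + 1 + 0 + 0 = 5 ≡ 1 (mod 2).
s = (1, 1, 1, 1)^T — this equals column 15 of H (binary 1111), so error is at position 15.
Correct: flip bit 15 of r = 101111011010000 to get c = 101111011010001.


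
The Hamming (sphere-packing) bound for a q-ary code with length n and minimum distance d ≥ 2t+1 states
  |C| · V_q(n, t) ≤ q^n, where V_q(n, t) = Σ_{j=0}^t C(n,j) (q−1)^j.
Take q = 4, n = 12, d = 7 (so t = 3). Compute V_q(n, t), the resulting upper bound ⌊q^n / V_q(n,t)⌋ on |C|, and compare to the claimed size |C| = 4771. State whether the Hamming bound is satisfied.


V_q(n, t) = 6571, q^n = 16777216, Hamming bound = 2553, |C| = 4771 > bound (violated).

Step 1: Compute V_q(n, t) = Σ_{j=0}^3 C(n, j) (q−1)^j.
  j = 0: C(12,0)·(3)^0 = 1·1 = 1.
  j = 1: C(12,1)·(3)^1 = 12·3 = 36.
  j = 2: C(12,2)·(3)^2 = 66·9 = 594.
  j = 3: C(12,3)·(3)^3 = 220·27 = 5940.
  V_q(n, t) = 1 + 36 + 594 + 5940 = 6571.
Step 2: q^n = 4^12 = 16777216.
Step 3: Hamming bound ⌊q^n / V_q(n,t)⌋ = ⌊16777216/6571⌋ = 2553.
Step 4: Compare |C| = 4771 to 2553: violated.
The claimed |C| lies above the Hamming bound, so no 4-ary code of length 12 with d ≥ 7 can have 4771 codewords.


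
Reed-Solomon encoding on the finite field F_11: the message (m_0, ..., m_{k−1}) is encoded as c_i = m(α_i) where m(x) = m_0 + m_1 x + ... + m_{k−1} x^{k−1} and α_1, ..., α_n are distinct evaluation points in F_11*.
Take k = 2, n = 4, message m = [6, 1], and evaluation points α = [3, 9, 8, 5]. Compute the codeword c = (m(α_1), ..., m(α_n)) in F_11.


c = [9, 4, 3, 0]

Message polynomial: m(x) = 6 + 1·x (mod 11).
For each evaluation point α_i, compute m(α_i) mod 11:
  α_1 = 3: Horner steps 1 → 9, so m(3) = 9.
  α_2 = 9: Horner steps 1 → 4, so m(9) = 4.
  α_3 = 8: Horner steps 1 → 3, so m(8) = 3.
  α_4 = 5: Horner steps 1 → 0, so m(5) = 0.
Codeword c = [9, 4, 3, 0] ∈ F_11^4.


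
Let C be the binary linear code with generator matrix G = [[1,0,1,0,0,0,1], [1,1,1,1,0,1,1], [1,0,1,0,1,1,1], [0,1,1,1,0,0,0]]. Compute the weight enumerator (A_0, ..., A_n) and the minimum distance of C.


Weight distribution: A_0 = 1, A_2 = 3, A_3 = 6, A_4 = 1, A_5 = 2, A_6 = 3. Minimum distance d = 2.

Enumerate all 2^4 = 16 messages m ∈ F_2^4.
For each, compute codeword c = mG in F_2^7, then tally its weight.
  m = 0000 → c = 0000000, weight = 0.
  m = 1000 → c = 1010001, weight = 3.
  m = 0100 → c = 1111011, weight = 6.
  m = 1100 → c = 0101010, weight = 3.
  m = 0010 → c = 1010111, weight = 5.
  m = 1010 → c = 0000110, weight = 2.
  m = 0110 → c = 0101100, weight = 3.
  m = 1110 → c = 1111101, weight = 6.
  m = 0001 → c = 0111000, weight = 3.
  m = 1001 → c = 1101001, weight = 4.
  m = 0101 → c = 1000011, weight = 3.
  m = 1101 → c = 0010010, weight = 2.
  m = 0011 → c = 1101111, weight = 6.
  m = 1011 → c = 0111110, weight = 5.
  m = 0111 → c = 0010100, weight = 2.
  m = 1111 → c = 1000101, weight = 3.
Tally weights:
  weight 0: 1 codewords.
  weight 2: 3 codewords.
  weight 3: 6 codewords.
  weight 4: 1 codewords.
  weight 5: 2 codewords.
  weight 6: 3 codewords.
Minimum distance d = smallest w > 0 with A_w > 0 = 2.
Sanity: Σ A_w = 16 = 2^4 = 16 ✓.


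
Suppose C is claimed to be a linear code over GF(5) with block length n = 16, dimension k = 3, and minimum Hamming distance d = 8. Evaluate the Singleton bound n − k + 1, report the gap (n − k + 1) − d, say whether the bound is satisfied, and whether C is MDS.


Singleton RHS = n − k + 1 = 14, slack = 6, bound satisfied, not MDS.

Singleton bound: d ≤ n − k + 1.
Here n = 16, k = 3, so n − k + 1 = 14.
Given d = 8, check d ≤ 14: YES.
Slack = (n − k + 1) − d = 6.
The code is NOT MDS (slack = 6 > 0).
Description: the claimed parameters are [16, 3, 8]_5; such a code would be non-MDS.


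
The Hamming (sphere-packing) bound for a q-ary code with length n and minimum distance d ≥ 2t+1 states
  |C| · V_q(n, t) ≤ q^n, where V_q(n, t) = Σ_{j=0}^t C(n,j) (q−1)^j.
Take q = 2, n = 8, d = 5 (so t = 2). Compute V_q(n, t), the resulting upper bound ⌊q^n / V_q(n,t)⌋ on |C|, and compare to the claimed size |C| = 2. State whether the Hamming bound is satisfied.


V_q(n, t) = 37, q^n = 256, Hamming bound = 6, |C| = 2 ≤ bound (satisfied).

Step 1: Compute V_q(n, t) = Σ_{j=0}^2 C(n, j) (q−1)^j.
  j = 0: C(8,0)·(1)^0 = 1·1 = 1.
  j = 1: C(8,1)·(1)^1 = 8·1 = 8.
  j = 2: C(8,2)·(1)^2 = 28·1 = 28.
  V_q(n, t) = 1 + 8 + 28 = 37.
Step 2: q^n = 2^8 = 256.
Step 3: Hamming bound ⌊q^n / V_q(n,t)⌋ = ⌊256/37⌋ = 6.
Step 4: Compare |C| = 2 to 6: satisfied.
The claimed |C| lies below the Hamming bound.


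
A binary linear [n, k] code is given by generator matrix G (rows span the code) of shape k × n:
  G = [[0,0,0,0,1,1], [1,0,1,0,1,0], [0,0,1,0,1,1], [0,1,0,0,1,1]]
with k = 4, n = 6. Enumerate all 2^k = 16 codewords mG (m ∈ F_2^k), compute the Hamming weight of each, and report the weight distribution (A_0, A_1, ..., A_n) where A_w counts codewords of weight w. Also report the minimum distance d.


Weight distribution: A_0 = 1, A_1 = 2, A_2 = 4, A_3 = 6, A_4 = 3. Minimum distance d = 1.

Enumerate all 2^4 = 16 messages m ∈ F_2^4.
For each, compute codeword c = mG in F_2^6, then tally its weight.
  m = 0000 → c = 000000, weight = 0.
  m = 1000 → c = 000011, weight = 2.
  m = 0100 → c = 101010, weight = 3.
  m = 1100 → c = 101001, weight = 3.
  m = 0010 → c = 001011, weight = 3.
  m = 1010 → c = 001000, weight = 1.
  m = 0110 → c = 100001, weight = 2.
  m = 1110 → c = 100010, weight = 2.
  m = 0001 → c = 010011, weight = 3.
  m = 1001 → c = 010000, weight = 1.
  m = 0101 → c = 111001, weight = 4.
  m = 1101 → c = 111010, weight = 4.
  m = 0011 → c = 011000, weight = 2.
  m = 1011 → c = 011011, weight = 4.
  m = 0111 → c = 110010, weight = 3.
  m = 1111 → c = 110001, weight = 3.
Tally weights:
  weight 0: 1 codewords.
  weight 1: 2 codewords.
  weight 2: 4 codewords.
  weight 3: 6 codewords.
  weight 4: 3 codewords.
Minimum distance d = smallest w > 0 with A_w > 0 = 1.
Sanity: Σ A_w = 16 = 2^4 = 16 ✓.


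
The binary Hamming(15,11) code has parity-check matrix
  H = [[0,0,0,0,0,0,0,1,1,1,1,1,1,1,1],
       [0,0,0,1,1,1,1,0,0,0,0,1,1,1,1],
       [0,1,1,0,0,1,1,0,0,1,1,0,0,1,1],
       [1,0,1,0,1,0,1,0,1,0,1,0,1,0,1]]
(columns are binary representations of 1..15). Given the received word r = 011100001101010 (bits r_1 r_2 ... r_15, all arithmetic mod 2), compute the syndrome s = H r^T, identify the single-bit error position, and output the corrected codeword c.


s = (0, 1, 0, 0)^T, error position = 4, corrected codeword c = 011000001101010

Compute s = H r^T mod 2 one row at a time:
  s_1 = 0 + 1 + 1 + 0 + 1 + 0 + 1 + 0 = 4 ≡ 0 (mod 2).
  s_2 = 1 + 0 + 0 + 0 + 1 + 0 + 1 + 0 = 3 ≡ 1 (mod 2).
  s_3 = 1 + 1 + 0 + 0 + 1 + 0 + 1 + 0 = 4 ≡ 0 (mod 2).
  s_4 = 0 + 1 + 0 + 0 + 1 + 0 + 0 + 0 = 2 ≡ 0 (mod 2).
s = (0, 1, 0, 0)^T — this equals column 4 of H (binary 0100), so error is at position 4.
Correct: flip bit 4 of r = 011100001101010 to get c = 011000001101010.


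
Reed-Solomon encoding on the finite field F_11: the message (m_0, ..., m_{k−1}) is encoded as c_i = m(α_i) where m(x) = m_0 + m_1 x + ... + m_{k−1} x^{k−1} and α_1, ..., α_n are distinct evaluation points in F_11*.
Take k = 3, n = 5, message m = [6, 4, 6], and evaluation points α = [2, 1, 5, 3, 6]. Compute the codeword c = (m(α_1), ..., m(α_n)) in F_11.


c = [5, 5, 0, 6, 4]

Message polynomial: m(x) = 6 + 4·x + 6·x^2 (mod 11).
For each evaluation point α_i, compute m(α_i) mod 11:
  α_1 = 2: Horner steps 6 → 5 → 5, so m(2) = 5.
  α_2 = 1: Horner steps 6 → 10 → 5, so m(1) = 5.
  α_3 = 5: Horner steps 6 → 1 → 0, so m(5) = 0.
  α_4 = 3: Horner steps 6 → 0 → 6, so m(3) = 6.
  α_5 = 6: Horner steps 6 → 7 → 4, so m(6) = 4.
Codeword c = [5, 5, 0, 6, 4] ∈ F_11^5.


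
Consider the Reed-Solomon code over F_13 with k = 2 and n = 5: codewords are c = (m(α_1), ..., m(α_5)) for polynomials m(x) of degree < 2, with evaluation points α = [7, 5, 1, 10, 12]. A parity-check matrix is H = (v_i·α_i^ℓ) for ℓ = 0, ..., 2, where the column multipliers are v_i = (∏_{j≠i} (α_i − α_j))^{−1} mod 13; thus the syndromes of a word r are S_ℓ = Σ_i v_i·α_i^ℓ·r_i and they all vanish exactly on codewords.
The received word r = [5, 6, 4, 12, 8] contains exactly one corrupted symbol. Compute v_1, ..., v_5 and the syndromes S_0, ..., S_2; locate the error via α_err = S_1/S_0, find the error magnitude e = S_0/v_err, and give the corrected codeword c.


S = (6, 4, 7), error at position 2, error magnitude e = 10, c = [5, 9, 4, 12, 8].

Step 1: column multipliers v_i = (∏_{j≠i}(α_i − α_j))^{−1} mod 13.
  i = 1 (α = 7): (7−5)(7−1)(7−10)(7−12) = 2·6·(−3)·(−5) = 180 ≡ 11, so v_1 = 11^{−1} = 6 (mod 13).
  i = 2 (α = 5): (5−7)(5−1)(5−10)(5−12) = (−2)·4·(−5)·(−7) = −280 ≡ 6, so v_2 = 6^{−1} = 11 (mod 13).
  i = 3 (α = 1): (1−7)(1−5)(1−10)(1−12) = (−6)·(−4)·(−9)·(−11) = 2376 ≡ 10, so v_3 = 10^{−1} = 4 (mod 13).
  i = 4 (α = 10): (10−7)(10−5)(10−1)(10−12) = 3·5·9·(−2) = −270 ≡ 3, so v_4 = 3^{−1} = 9 (mod 13).
  i = 5 (α = 12): (12−7)(12−5)(12−1)(12−10) = 5·7·11·2 = 770 ≡ 3, so v_5 = 3^{−1} = 9 (mod 13).
  v = [6, 11, 4, 9, 9].
Step 2: syndromes of r = [5, 6, 4, 12, 8] (all sums mod 13).
  S_0 = Σ v_i r_i = 6·5 + 11·6 + 4·4 + 9·12 + 9·8 = 292 ≡ 6.
  S_1 = Σ v_i α_i r_i = 6·7·5 + 11·5·6 + 4·1·4 + 9·10·12 + 9·12·8 = 2500 ≡ 4.
  α_i^2 mod 13 = [10, 12, 1, 9, 1].
  S_2 = Σ v_i α_i^2 r_i = 6·10·5 + 11·12·6 + 4·1·4 + 9·9·12 + 9·1·8 = 2152 ≡ 7.
  S = (6, 4, 7) ≠ 0, so r is not a codeword (an error is present).
Step 3: locate the error. For a single error e at position i, S_ℓ = v_i·e·α_i^ℓ, so α_err = S_1/S_0.
  S_0^{−1} = 6^{−1} = 11 (mod 13), so α_err = 4·11 = 44 ≡ 5 = α_2. Error position i = 2.
  Consistency check: S_2/S_1 = 7·10 = 70 ≡ 5 = α_err ✓ (single-error assumption holds).
Step 4: error magnitude e = S_0/v_2 = S_0·∏_{j≠2}(α_2 − α_j) = 6·6 = 36 ≡ 10 (mod 13).
Step 5: correct position 2: c_2 = r_2 − e = 6 − 10 ≡ 9 (mod 13). Hence c = [5, 9, 4, 12, 8].
  Check: interpolating c through the α_i gives m(x) = 6 + 11·x (degree < 2) with m(α_i) = c_i for every i, so c is indeed a codeword.


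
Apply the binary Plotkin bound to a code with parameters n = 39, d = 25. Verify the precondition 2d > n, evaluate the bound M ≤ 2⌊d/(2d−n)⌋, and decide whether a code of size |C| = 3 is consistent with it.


Plotkin bound M ≤ 4; given |C| = 3 ≤ bound (satisfied).

Check applicability: 2d = 50, n = 39.
2d − n = 11 > 0, so Plotkin applies.
Compute d/(2d−n) = 25/11 ≈ 2.2727.
⌊d/(2d−n)⌋ = 2.
Plotkin bound: M ≤ 2·2 = 4.
Given |C| = 3, check: satisfied.
This |C| is below the Plotkin bound.


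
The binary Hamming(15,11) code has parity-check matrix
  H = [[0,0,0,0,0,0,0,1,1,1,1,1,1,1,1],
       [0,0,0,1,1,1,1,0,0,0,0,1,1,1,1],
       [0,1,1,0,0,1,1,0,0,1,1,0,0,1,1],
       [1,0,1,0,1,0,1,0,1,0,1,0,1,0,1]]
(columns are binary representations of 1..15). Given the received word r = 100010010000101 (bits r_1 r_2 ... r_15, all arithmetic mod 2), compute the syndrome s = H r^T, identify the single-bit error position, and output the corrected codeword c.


s = (1, 1, 1, 0)^T, error position = 14, corrected codeword c = 100010010000111

Compute s = H r^T mod 2 one row at a time:
  s_1 = 1 + 0 + 0 + 0 + 0 + 1 + 0 + 1 = 3 ≡ 1 (mod 2).
  s_2 = 0 + 1 + 0 + 0 + 0 + 1 + 0 + 1 = 3 ≡ 1 (mod 2).
  s_3 = 0 + 0 + 0 + 0 + 0 + 0 + 0 + 1 = 1 ≡ 1 (mod 2).
  s_4 = 1 + 0 + 1 + 0 + 0 + 0 + 1 + 1 = 4 ≡ 0 (mod 2).
s = (1, 1, 1, 0)^T — this equals column 14 of H (binary 1110), so error is at position 14.
Correct: flip bit 14 of r = 100010010000101 to get c = 100010010000111.


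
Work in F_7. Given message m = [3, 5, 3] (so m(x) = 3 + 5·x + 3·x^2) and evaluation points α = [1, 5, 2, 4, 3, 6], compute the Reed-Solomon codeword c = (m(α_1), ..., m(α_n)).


c = [4, 5, 4, 1, 3, 1]

Message polynomial: m(x) = 3 + 5·x + 3·x^2 (mod 7).
For each evaluation point α_i, compute m(α_i) mod 7:
  α_1 = 1: Horner steps 3 → 1 → 4, so m(1) = 4.
  α_2 = 5: Horner steps 3 → 6 → 5, so m(5) = 5.
  α_3 = 2: Horner steps 3 → 4 → 4, so m(2) = 4.
  α_4 = 4: Horner steps 3 → 3 → 1, so m(4) = 1.
  α_5 = 3: Horner steps 3 → 0 → 3, so m(3) = 3.
  α_6 = 6: Horner steps 3 → 2 → 1, so m(6) = 1.
Codeword c = [4, 5, 4, 1, 3, 1] ∈ F_7^6.


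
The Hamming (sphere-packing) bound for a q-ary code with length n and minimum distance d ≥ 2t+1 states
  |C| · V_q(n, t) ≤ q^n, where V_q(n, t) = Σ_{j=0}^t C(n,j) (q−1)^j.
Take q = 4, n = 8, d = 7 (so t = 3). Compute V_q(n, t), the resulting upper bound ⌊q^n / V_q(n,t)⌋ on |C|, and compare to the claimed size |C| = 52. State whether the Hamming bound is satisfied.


V_q(n, t) = 1789, q^n = 65536, Hamming bound = 36, |C| = 52 > bound (violated).

Step 1: Compute V_q(n, t) = Σ_{j=0}^3 C(n, j) (q−1)^j.
  j = 0: C(8,0)·(3)^0 = 1·1 = 1.
  j = 1: C(8,1)·(3)^1 = 8·3 = 24.
  j = 2: C(8,2)·(3)^2 = 28·9 = 252.
  j = 3: C(8,3)·(3)^3 = 56·27 = 1512.
  V_q(n, t) = 1 + 24 + 252 + 1512 = 1789.
Step 2: q^n = 4^8 = 65536.
Step 3: Hamming bound ⌊q^n / V_q(n,t)⌋ = ⌊65536/1789⌋ = 36.
Step 4: Compare |C| = 52 to 36: violated.
The claimed |C| lies above the Hamming bound, so no 4-ary code of length 8 with d ≥ 7 can have 52 codewords.


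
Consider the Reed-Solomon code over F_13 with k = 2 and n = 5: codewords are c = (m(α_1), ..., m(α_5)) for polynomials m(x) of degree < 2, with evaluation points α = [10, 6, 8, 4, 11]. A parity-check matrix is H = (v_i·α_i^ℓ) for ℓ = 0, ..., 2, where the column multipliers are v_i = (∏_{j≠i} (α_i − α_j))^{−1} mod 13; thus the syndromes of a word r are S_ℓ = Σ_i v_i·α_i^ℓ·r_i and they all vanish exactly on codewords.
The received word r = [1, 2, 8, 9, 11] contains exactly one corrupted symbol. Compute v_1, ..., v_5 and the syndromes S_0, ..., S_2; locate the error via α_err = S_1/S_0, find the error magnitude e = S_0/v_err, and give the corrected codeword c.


S = (7, 12, 2), error at position 5, error magnitude e = 7, c = [1, 2, 8, 9, 4].

Step 1: column multipliers v_i = (∏_{j≠i}(α_i − α_j))^{−1} mod 13.
  i = 1 (α = 10): (10−6)(10−8)(10−4)(10−11) = 4·2·6·(−1) = −48 ≡ 4, so v_1 = 4^{−1} = 10 (mod 13).
  i = 2 (α = 6): (6−10)(6−8)(6−4)(6−11) = (−4)·(−2)·2·(−5) = −80 ≡ 11, so v_2 = 11^{−1} = 6 (mod 13).
  i = 3 (α = 8): (8−10)(8−6)(8−4)(8−11) = (−2)·2·4·(−3) = 48 ≡ 9, so v_3 = 9^{−1} = 3 (mod 13).
  i = 4 (α = 4): (4−10)(4−6)(4−8)(4−11) = (−6)·(−2)·(−4)·(−7) = 336 ≡ 11, so v_4 = 11^{−1} = 6 (mod 13).
  i = 5 (α = 11): (11−10)(11−6)(11−8)(11−4) = 1·5·3·7 = 105 ≡ 1, so v_5 = 1^{−1} = 1 (mod 13).
  v = [10, 6, 3, 6, 1].
Step 2: syndromes of r = [1, 2, 8, 9, 11] (all sums mod 13).
  S_0 = Σ v_i r_i = 10·1 + 6·2 + 3·8 + 6·9 + 1·11 = 111 ≡ 7.
  S_1 = Σ v_i α_i r_i = 10·10·1 + 6·6·2 + 3·8·8 + 6·4·9 + 1·11·11 = 701 ≡ 12.
  α_i^2 mod 13 = [9, 10, 12, 3, 4].
  S_2 = Σ v_i α_i^2 r_i = 10·9·1 + 6·10·2 + 3·12·8 + 6·3·9 + 1·4·11 = 704 ≡ 2.
  S = (7, 12, 2) ≠ 0, so r is not a codeword (an error is present).
Step 3: locate the error. For a single error e at position i, S_ℓ = v_i·e·α_i^ℓ, so α_err = S_1/S_0.
  S_0^{−1} = 7^{−1} = 2 (mod 13), so α_err = 12·2 = 24 ≡ 11 = α_5. Error position i = 5.
  Consistency check: S_2/S_1 = 2·12 = 24 ≡ 11 = α_err ✓ (single-error assumption holds).
Step 4: error magnitude e = S_0/v_5 = S_0·∏_{j≠5}(α_5 − α_j) = 7·1 = 7 ≡ 7 (mod 13).
Step 5: correct position 5: c_5 = r_5 − e = 11 − 7 ≡ 4 (mod 13). Hence c = [1, 2, 8, 9, 4].
  Check: interpolating c through the α_i gives m(x) = 10 + 3·x (degree < 2) with m(α_i) = c_i for every i, so c is indeed a codeword.


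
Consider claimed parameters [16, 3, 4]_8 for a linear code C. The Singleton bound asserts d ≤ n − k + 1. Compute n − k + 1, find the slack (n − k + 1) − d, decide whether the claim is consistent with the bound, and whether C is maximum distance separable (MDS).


Singleton RHS = n − k + 1 = 14, slack = 10, bound satisfied, not MDS.

Singleton bound: d ≤ n − k + 1.
Here n = 16, k = 3, so n − k + 1 = 14.
Given d = 4, check d ≤ 14: YES.
Slack = (n − k + 1) − d = 10.
The code is NOT MDS (slack = 10 > 0).
Description: the claimed parameters are [16, 3, 4]_8; such a code would be non-MDS.


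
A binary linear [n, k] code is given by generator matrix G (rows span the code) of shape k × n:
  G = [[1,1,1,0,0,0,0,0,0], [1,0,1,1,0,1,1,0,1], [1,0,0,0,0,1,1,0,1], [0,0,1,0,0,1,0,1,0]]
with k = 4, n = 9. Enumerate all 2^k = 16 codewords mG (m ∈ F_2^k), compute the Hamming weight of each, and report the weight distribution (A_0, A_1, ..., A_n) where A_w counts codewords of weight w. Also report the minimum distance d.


Weight distribution: A_0 = 1, A_2 = 1, A_3 = 4, A_4 = 3, A_5 = 4, A_6 = 3. Minimum distance d = 2.

Enumerate all 2^4 = 16 messages m ∈ F_2^4.
For each, compute codeword c = mG in F_2^9, then tally its weight.
  m = 0000 → c = 000000000, weight = 0.
  m = 1000 → c = 111000000, weight = 3.
  m = 0100 → c = 101101101, weight = 6.
  m = 1100 → c = 010101101, weight = 5.
  m = 0010 → c = 100001101, weight = 4.
  m = 1010 → c = 011001101, weight = 5.
  m = 0110 → c = 001100000, weight = 2.
  m = 1110 → c = 110100000, weight = 3.
  m = 0001 → c = 001001010, weight = 3.
  m = 1001 → c = 110001010, weight = 4.
  m = 0101 → c = 100100111, weight = 5.
  m = 1101 → c = 011100111, weight = 6.
  m = 0011 → c = 101000111, weight = 5.
  m = 1011 → c = 010000111, weight = 4.
  m = 0111 → c = 000101010, weight = 3.
  m = 1111 → c = 111101010, weight = 6.
Tally weights:
  weight 0: 1 codewords.
  weight 2: 1 codewords.
  weight 3: 4 codewords.
  weight 4: 3 codewords.
  weight 5: 4 codewords.
  weight 6: 3 codewords.
Minimum distance d = smallest w > 0 with A_w > 0 = 2.
Sanity: Σ A_w = 16 = 2^4 = 16 ✓.


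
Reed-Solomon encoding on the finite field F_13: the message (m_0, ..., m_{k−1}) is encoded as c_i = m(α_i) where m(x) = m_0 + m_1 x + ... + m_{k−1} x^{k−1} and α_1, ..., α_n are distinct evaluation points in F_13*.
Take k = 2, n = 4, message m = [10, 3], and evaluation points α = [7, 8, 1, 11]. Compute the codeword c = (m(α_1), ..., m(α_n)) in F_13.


c = [5, 8, 0, 4]

Message polynomial: m(x) = 10 + 3·x (mod 13).
For each evaluation point α_i, compute m(α_i) mod 13:
  α_1 = 7: Horner steps 3 → 5, so m(7) = 5.
  α_2 = 8: Horner steps 3 → 8, so m(8) = 8.
  α_3 = 1: Horner steps 3 → 0, so m(1) = 0.
  α_4 = 11: Horner steps 3 → 4, so m(11) = 4.
Codeword c = [5, 8, 0, 4] ∈ F_13^4.


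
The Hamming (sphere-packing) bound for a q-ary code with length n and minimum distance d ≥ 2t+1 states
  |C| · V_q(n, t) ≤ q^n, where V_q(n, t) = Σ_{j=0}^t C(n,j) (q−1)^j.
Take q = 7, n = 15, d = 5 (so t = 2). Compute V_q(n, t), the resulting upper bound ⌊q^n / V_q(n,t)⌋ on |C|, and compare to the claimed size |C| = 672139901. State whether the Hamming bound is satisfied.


V_q(n, t) = 3871, q^n = 4747561509943, Hamming bound = 1226443169, |C| = 672139901 ≤ bound (satisfied).

Step 1: Compute V_q(n, t) = Σ_{j=0}^2 C(n, j) (q−1)^j.
  j = 0: C(15,0)·(6)^0 = 1·1 = 1.
  j = 1: C(15,1)·(6)^1 = 15·6 = 90.
  j = 2: C(15,2)·(6)^2 = 105·36 = 3780.
  V_q(n, t) = 1 + 90 + 3780 = 3871.
Step 2: q^n = 7^15 = 4747561509943.
Step 3: Hamming bound ⌊q^n / V_q(n,t)⌋ = ⌊4747561509943/3871⌋ = 1226443169.
Step 4: Compare |C| = 672139901 to 1226443169: satisfied.
The claimed |C| lies below the Hamming bound.


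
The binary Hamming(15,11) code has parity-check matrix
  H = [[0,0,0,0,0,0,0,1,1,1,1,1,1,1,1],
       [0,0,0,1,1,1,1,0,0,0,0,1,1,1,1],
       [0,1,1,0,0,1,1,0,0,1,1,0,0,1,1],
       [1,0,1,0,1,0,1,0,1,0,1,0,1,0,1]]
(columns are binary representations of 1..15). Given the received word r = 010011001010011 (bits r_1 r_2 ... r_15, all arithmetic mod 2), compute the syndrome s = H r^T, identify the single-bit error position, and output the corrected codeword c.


s = (0, 0, 1, 0)^T, error position = 2, corrected codeword c = 000011001010011

Compute s = H r^T mod 2 one row at a time:
  s_1 = 0 + 1 + 0 + 1 + 0 + 0 + 1 + 1 = 4 ≡ 0 (mod 2).
  s_2 = 0 + 1 + 1 + 0 + 0 + 0 + 1 + 1 = 4 ≡ 0 (mod 2).
  s_3 = 1 + 0 + 1 + 0 + 0 + 1 + 1 + 1 = 5 ≡ 1 (mod 2).
  s_4 = 0 + 0 + 1 + 0 + 1 + 1 + 0 + 1 = 4 ≡ 0 (mod 2).
s = (0, 0, 1, 0)^T — this equals column 2 of H (binary 0010), so error is at position 2.
Correct: flip bit 2 of r = 010011001010011 to get c = 000011001010011.


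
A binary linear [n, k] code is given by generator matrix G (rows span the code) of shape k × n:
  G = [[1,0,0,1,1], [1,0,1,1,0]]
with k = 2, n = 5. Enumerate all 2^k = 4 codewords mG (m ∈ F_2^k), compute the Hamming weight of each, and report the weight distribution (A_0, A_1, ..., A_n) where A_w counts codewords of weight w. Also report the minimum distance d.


Weight distribution: A_0 = 1, A_2 = 1, A_3 = 2. Minimum distance d = 2.

Enumerate all 2^2 = 4 messages m ∈ F_2^2.
For each, compute codeword c = mG in F_2^5, then tally its weight.
  m = 00 → c = 00000, weight = 0.
  m = 10 → c = 10011, weight = 3.
  m = 01 → c = 10110, weight = 3.
  m = 11 → c = 00101, weight = 2.
Tally weights:
  weight 0: 1 codewords.
  weight 2: 1 codewords.
  weight 3: 2 codewords.
Minimum distance d = smallest w > 0 with A_w > 0 = 2.
Sanity: Σ A_w = 4 = 2^2 = 4 ✓.


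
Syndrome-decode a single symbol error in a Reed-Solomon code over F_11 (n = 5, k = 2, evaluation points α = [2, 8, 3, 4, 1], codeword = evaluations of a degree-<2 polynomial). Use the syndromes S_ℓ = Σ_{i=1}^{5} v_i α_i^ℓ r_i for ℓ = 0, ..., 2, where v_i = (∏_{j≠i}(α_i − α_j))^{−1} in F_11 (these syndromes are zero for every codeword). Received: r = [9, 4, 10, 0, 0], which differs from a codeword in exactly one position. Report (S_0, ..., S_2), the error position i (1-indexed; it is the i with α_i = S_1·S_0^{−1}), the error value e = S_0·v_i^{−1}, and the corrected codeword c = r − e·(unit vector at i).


S = (4, 4, 4), error at position 5, error magnitude e = 3, c = [9, 4, 10, 0, 8].

Step 1: column multipliers v_i = (∏_{j≠i}(α_i − α_j))^{−1} mod 11.
  i = 1 (α = 2): (2−8)(2−3)(2−4)(2−1) = (−6)·(−1)·(−2)·1 = −12 ≡ 10, so v_1 = 10^{−1} = 10 (mod 11).
  i = 2 (α = 8): (8−2)(8−3)(8−4)(8−1) = 6·5·4·7 = 840 ≡ 4, so v_2 = 4^{−1} = 3 (mod 11).
  i = 3 (α = 3): (3−2)(3−8)(3−4)(3−1) = 1·(−5)·(−1)·2 = 10 ≡ 10, so v_3 = 10^{−1} = 10 (mod 11).
  i = 4 (α = 4): (4−2)(4−8)(4−3)(4−1) = 2·(−4)·1·3 = −24 ≡ 9, so v_4 = 9^{−1} = 5 (mod 11).
  i = 5 (α = 1): (1−2)(1−8)(1−3)(1−4) = (−1)·(−7)·(−2)·(−3) = 42 ≡ 9, so v_5 = 9^{−1} = 5 (mod 11).
  v = [10, 3, 10, 5, 5].
Step 2: syndromes of r = [9, 4, 10, 0, 0] (all sums mod 11).
  S_0 = Σ v_i r_i = 10·9 + 3·4 + 10·10 + 5·0 + 5·0 = 202 ≡ 4.
  S_1 = Σ v_i α_i r_i = 10·2·9 + 3·8·4 + 10·3·10 + 5·4·0 + 5·1·0 = 576 ≡ 4.
  α_i^2 mod 11 = [4, 9, 9, 5, 1].
  S_2 = Σ v_i α_i^2 r_i = 10·4·9 + 3·9·4 + 10·9·10 + 5·5·0 + 5·1·0 = 1368 ≡ 4.
  S = (4, 4, 4) ≠ 0, so r is not a codeword (an error is present).
Step 3: locate the error. For a single error e at position i, S_ℓ = v_i·e·α_i^ℓ, so α_err = S_1/S_0.
  S_0^{−1} = 4^{−1} = 3 (mod 11), so α_err = 4·3 = 12 ≡ 1 = α_5. Error position i = 5.
  Consistency check: S_2/S_1 = 4·3 = 12 ≡ 1 = α_err ✓ (single-error assumption holds).
Step 4: error magnitude e = S_0/v_5 = S_0·∏_{j≠5}(α_5 − α_j) = 4·9 = 36 ≡ 3 (mod 11).
Step 5: correct position 5: c_5 = r_5 − e = 0 − 3 ≡ 8 (mod 11). Hence c = [9, 4, 10, 0, 8].
  Check: interpolating c through the α_i gives m(x) = 7 + 1·x (degree < 2) with m(α_i) = c_i for every i, so c is indeed a codeword.


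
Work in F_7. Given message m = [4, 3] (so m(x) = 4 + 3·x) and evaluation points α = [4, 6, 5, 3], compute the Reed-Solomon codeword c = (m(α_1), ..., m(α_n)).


c = [2, 1, 5, 6]

Message polynomial: m(x) = 4 + 3·x (mod 7).
For each evaluation point α_i, compute m(α_i) mod 7:
  α_1 = 4: Horner steps 3 → 2, so m(4) = 2.
  α_2 = 6: Horner steps 3 → 1, so m(6) = 1.
  α_3 = 5: Horner steps 3 → 5, so m(5) = 5.
  α_4 = 3: Horner steps 3 → 6, so m(3) = 6.
Codeword c = [2, 1, 5, 6] ∈ F_7^4.


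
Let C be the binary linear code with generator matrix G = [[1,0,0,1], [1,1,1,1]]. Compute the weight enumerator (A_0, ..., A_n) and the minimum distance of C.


Weight distribution: A_0 = 1, A_2 = 2, A_4 = 1. Minimum distance d = 2.

Enumerate all 2^2 = 4 messages m ∈ F_2^2.
For each, compute codeword c = mG in F_2^4, then tally its weight.
  m = 00 → c = 0000, weight = 0.
  m = 10 → c = 1001, weight = 2.
  m = 01 → c = 1111, weight = 4.
  m = 11 → c = 0110, weight = 2.
Tally weights:
  weight 0: 1 codewords.
  weight 2: 2 codewords.
  weight 4: 1 codewords.
Minimum distance d = smallest w > 0 with A_w > 0 = 2.
Sanity: Σ A_w = 4 = 2^2 = 4 ✓.


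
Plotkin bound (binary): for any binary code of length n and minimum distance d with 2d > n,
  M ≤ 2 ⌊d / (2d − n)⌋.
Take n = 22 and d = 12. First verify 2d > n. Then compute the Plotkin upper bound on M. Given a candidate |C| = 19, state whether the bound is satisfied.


Plotkin bound M ≤ 12; given |C| = 19 > bound (violated).

Check applicability: 2d = 24, n = 22.
2d − n = 2 > 0, so Plotkin applies.
Compute d/(2d−n) = 12/2 ≈ 6.0000.
⌊d/(2d−n)⌋ = 6.
Plotkin bound: M ≤ 2·6 = 12.
Given |C| = 19, check: VIOLATED.
This |C| is above the Plotkin bound, so no binary code with n = 22, d = 12 and 19 codewords exists.


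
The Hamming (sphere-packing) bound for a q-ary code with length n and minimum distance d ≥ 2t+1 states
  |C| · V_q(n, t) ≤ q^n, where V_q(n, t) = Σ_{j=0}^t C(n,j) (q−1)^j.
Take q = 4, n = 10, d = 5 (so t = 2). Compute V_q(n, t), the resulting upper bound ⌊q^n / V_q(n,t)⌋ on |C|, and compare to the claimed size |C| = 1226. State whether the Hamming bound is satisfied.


V_q(n, t) = 436, q^n = 1048576, Hamming bound = 2404, |C| = 1226 ≤ bound (satisfied).

Step 1: Compute V_q(n, t) = Σ_{j=0}^2 C(n, j) (q−1)^j.
  j = 0: C(10,0)·(3)^0 = 1·1 = 1.
  j = 1: C(10,1)·(3)^1 = 10·3 = 30.
  j = 2: C(10,2)·(3)^2 = 45·9 = 405.
  V_q(n, t) = 1 + 30 + 405 = 436.
Step 2: q^n = 4^10 = 1048576.
Step 3: Hamming bound ⌊q^n / V_q(n,t)⌋ = ⌊1048576/436⌋ = 2404.
Step 4: Compare |C| = 1226 to 2404: satisfied.
The claimed |C| lies below the Hamming bound.


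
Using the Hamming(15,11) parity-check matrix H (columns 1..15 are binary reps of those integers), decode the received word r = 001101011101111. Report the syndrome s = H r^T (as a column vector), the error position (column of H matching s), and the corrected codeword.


s = (1, 0, 1, 0)^T, error position = 10, corrected codeword c = 001101011001111

Compute s = H r^T mod 2 one row at a time:
  s_1 = 1 + 1 + 1 + 0 + 1 + 1 + 1 + 1 = 7 ≡ 1 (mod 2).
  s_2 = 1 + 0 + 1 + 0 + 1 + 1 + 1 + 1 = 6 ≡ 0 (mod 2).
  s_3 = 0 + 1 + 1 + 0 + 1 + 0 + 1 + 1 = 5 ≡ 1 (mod 2).
  s_4 = 0 + 1 + 0 + 0 + 1 + 0 + 1 + 1 = 4 ≡ 0 (mod 2).
s = (1, 0, 1, 0)^T — this equals column 10 of H (binary 1010), so error is at position 10.
Correct: flip bit 10 of r = 001101011101111 to get c = 001101011001111.


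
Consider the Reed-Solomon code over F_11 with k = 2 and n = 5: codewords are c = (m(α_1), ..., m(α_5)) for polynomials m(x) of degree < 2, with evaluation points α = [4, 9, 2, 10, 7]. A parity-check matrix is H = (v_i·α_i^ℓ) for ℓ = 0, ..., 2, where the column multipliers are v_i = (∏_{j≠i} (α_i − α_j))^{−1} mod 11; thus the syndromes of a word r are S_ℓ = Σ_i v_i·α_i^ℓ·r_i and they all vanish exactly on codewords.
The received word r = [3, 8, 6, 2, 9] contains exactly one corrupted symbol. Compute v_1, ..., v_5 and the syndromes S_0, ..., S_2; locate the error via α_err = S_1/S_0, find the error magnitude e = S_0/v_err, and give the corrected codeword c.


S = (6, 2, 8), error at position 1, error magnitude e = 9, c = [5, 8, 6, 2, 9].

Step 1: column multipliers v_i = (∏_{j≠i}(α_i − α_j))^{−1} mod 11.
  i = 1 (α = 4): (4−9)(4−2)(4−10)(4−7) = (−5)·2·(−6)·(−3) = −180 ≡ 7, so v_1 = 7^{−1} = 8 (mod 11).
  i = 2 (α = 9): (9−4)(9−2)(9−10)(9−7) = 5·7·(−1)·2 = −70 ≡ 7, so v_2 = 7^{−1} = 8 (mod 11).
  i = 3 (α = 2): (2−4)(2−9)(2−10)(2−7) = (−2)·(−7)·(−8)·(−5) = 560 ≡ 10, so v_3 = 10^{−1} = 10 (mod 11).
  i = 4 (α = 10): (10−4)(10−9)(10−2)(10−7) = 6·1·8·3 = 144 ≡ 1, so v_4 = 1^{−1} = 1 (mod 11).
  i = 5 (α = 7): (7−4)(7−9)(7−2)(7−10) = 3·(−2)·5·(−3) = 90 ≡ 2, so v_5 = 2^{−1} = 6 (mod 11).
  v = [8, 8, 10, 1, 6].
Step 2: syndromes of r = [3, 8, 6, 2, 9] (all sums mod 11).
  S_0 = Σ v_i r_i = 8·3 + 8·8 + 10·6 + 1·2 + 6·9 = 204 ≡ 6.
  S_1 = Σ v_i α_i r_i = 8·4·3 + 8·9·8 + 10·2·6 + 1·10·2 + 6·7·9 = 1190 ≡ 2.
  α_i^2 mod 11 = [5, 4, 4, 1, 5].
  S_2 = Σ v_i α_i^2 r_i = 8·5·3 + 8·4·8 + 10·4·6 + 1·1·2 + 6·5·9 = 888 ≡ 8.
  S = (6, 2, 8) ≠ 0, so r is not a codeword (an error is present).
Step 3: locate the error. For a single error e at position i, S_ℓ = v_i·e·α_i^ℓ, so α_err = S_1/S_0.
  S_0^{−1} = 6^{−1} = 2 (mod 11), so α_err = 2·2 = 4 ≡ 4 = α_1. Error position i = 1.
  Consistency check: S_2/S_1 = 8·6 = 48 ≡ 4 = α_err ✓ (single-error assumption holds).
Step 4: error magnitude e = S_0/v_1 = S_0·∏_{j≠1}(α_1 − α_j) = 6·7 = 42 ≡ 9 (mod 11).
Step 5: correct position 1: c_1 = r_1 − e = 3 − 9 ≡ 5 (mod 11). Hence c = [5, 8, 6, 2, 9].
  Check: interpolating c through the α_i gives m(x) = 7 + 5·x (degree < 2) with m(α_i) = c_i for every i, so c is indeed a codeword.


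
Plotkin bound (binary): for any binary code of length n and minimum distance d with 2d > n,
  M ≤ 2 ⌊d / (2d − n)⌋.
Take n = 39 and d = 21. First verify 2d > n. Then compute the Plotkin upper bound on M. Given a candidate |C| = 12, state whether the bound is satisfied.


Plotkin bound M ≤ 14; given |C| = 12 ≤ bound (satisfied).

Check applicability: 2d = 42, n = 39.
2d − n = 3 > 0, so Plotkin applies.
Compute d/(2d−n) = 21/3 ≈ 7.0000.
⌊d/(2d−n)⌋ = 7.
Plotkin bound: M ≤ 2·7 = 14.
Given |C| = 12, check: satisfied.
This |C| is below the Plotkin bound.


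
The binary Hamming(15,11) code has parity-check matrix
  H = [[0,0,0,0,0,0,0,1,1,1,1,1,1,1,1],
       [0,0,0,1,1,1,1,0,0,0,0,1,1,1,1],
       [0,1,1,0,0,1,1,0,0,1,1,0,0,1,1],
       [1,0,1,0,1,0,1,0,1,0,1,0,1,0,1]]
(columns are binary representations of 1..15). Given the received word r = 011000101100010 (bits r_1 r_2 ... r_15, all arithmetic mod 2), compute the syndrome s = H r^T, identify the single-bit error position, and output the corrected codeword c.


s = (1, 0, 1, 1)^T, error position = 11, corrected codeword c = 011000101110010

Compute s = H r^T mod 2 one row at a time:
  s_1 = 0 + 1 + 1 + 0 + 0 + 0 + 1 + 0 = 3 ≡ 1 (mod 2).
  s_2 = 0 + 0 + 0 + 1 + 0 + 0 + 1 + 0 = 2 ≡ 0 (mod 2).
  s_3 = 1 + 1 + 0 + 1 + 1 + 0 + 1 + 0 = 5 ≡ 1 (mod 2).
  s_4 = 0 + 1 + 0 + 1 + 1 + 0 + 0 + 0 = 3 ≡ 1 (mod 2).
s = (1, 0, 1, 1)^T — this equals column 11 of H (binary 1011), so error is at position 11.
Correct: flip bit 11 of r = 011000101100010 to get c = 011000101110010.


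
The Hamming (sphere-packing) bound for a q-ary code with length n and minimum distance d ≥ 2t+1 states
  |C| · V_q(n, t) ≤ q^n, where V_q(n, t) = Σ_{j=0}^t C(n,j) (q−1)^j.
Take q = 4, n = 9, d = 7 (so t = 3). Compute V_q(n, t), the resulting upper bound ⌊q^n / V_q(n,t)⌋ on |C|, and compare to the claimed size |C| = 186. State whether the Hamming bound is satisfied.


V_q(n, t) = 2620, q^n = 262144, Hamming bound = 100, |C| = 186 > bound (violated).

Step 1: Compute V_q(n, t) = Σ_{j=0}^3 C(n, j) (q−1)^j.
  j = 0: C(9,0)·(3)^0 = 1·1 = 1.
  j = 1: C(9,1)·(3)^1 = 9·3 = 27.
  j = 2: C(9,2)·(3)^2 = 36·9 = 324.
  j = 3: C(9,3)·(3)^3 = 84·27 = 2268.
  V_q(n, t) = 1 + 27 + 324 + 2268 = 2620.
Step 2: q^n = 4^9 = 262144.
Step 3: Hamming bound ⌊q^n / V_q(n,t)⌋ = ⌊262144/2620⌋ = 100.
Step 4: Compare |C| = 186 to 100: violated.
The claimed |C| lies above the Hamming bound, so no 4-ary code of length 9 with d ≥ 7 can have 186 codewords.


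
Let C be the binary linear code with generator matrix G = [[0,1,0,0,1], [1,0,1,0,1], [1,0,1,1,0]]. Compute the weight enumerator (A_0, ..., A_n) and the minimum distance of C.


Weight distribution: A_0 = 1, A_2 = 3, A_3 = 3, A_5 = 1. Minimum distance d = 2.

Enumerate all 2^3 = 8 messages m ∈ F_2^3.
For each, compute codeword c = mG in F_2^5, then tally its weight.
  m = 000 → c = 00000, weight = 0.
  m = 100 → c = 01001, weight = 2.
  m = 010 → c = 10101, weight = 3.
  m = 110 → c = 11100, weight = 3.
  m = 001 → c = 10110, weight = 3.
  m = 101 → c = 11111, weight = 5.
  m = 011 → c = 00011, weight = 2.
  m = 111 → c = 01010, weight = 2.
Tally weights:
  weight 0: 1 codewords.
  weight 2: 3 codewords.
  weight 3: 3 codewords.
  weight 5: 1 codewords.
Minimum distance d = smallest w > 0 with A_w > 0 = 2.
Sanity: Σ A_w = 8 = 2^3 = 8 ✓.


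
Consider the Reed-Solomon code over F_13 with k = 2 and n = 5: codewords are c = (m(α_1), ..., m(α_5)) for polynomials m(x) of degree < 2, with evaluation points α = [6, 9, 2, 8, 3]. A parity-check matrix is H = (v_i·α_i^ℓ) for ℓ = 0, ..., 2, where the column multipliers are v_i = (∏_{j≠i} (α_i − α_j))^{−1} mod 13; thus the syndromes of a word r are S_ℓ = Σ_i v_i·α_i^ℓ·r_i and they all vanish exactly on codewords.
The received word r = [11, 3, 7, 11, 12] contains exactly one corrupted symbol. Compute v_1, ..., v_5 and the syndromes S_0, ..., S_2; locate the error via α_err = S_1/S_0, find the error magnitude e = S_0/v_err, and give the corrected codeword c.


S = (7, 3, 5), error at position 1, error magnitude e = 10, c = [1, 3, 7, 11, 12].

Step 1: column multipliers v_i = (∏_{j≠i}(α_i − α_j))^{−1} mod 13.
  i = 1 (α = 6): (6−9)(6−2)(6−8)(6−3) = (−3)·4·(−2)·3 = 72 ≡ 7, so v_1 = 7^{−1} = 2 (mod 13).
  i = 2 (α = 9): (9−6)(9−2)(9−8)(9−3) = 3·7·1·6 = 126 ≡ 9, so v_2 = 9^{−1} = 3 (mod 13).
  i = 3 (α = 2): (2−6)(2−9)(2−8)(2−3) = (−4)·(−7)·(−6)·(−1) = 168 ≡ 12, so v_3 = 12^{−1} = 12 (mod 13).
  i = 4 (α = 8): (8−6)(8−9)(8−2)(8−3) = 2·(−1)·6·5 = −60 ≡ 5, so v_4 = 5^{−1} = 8 (mod 13).
  i = 5 (α = 3): (3−6)(3−9)(3−2)(3−8) = (−3)·(−6)·1·(−5) = −90 ≡ 1, so v_5 = 1^{−1} = 1 (mod 13).
  v = [2, 3, 12, 8, 1].
Step 2: syndromes of r = [11, 3, 7, 11, 12] (all sums mod 13).
  S_0 = Σ v_i r_i = 2·11 + 3·3 + 12·7 + 8·11 + 1·12 = 215 ≡ 7.
  S_1 = Σ v_i α_i r_i = 2·6·11 + 3·9·3 + 12·2·7 + 8·8·11 + 1·3·12 = 1121 ≡ 3.
  α_i^2 mod 13 = [10, 3, 4, 12, 9].
  S_2 = Σ v_i α_i^2 r_i = 2·10·11 + 3·3·3 + 12·4·7 + 8·12·11 + 1·9·12 = 1747 ≡ 5.
  S = (7, 3, 5) ≠ 0, so r is not a codeword (an error is present).
Step 3: locate the error. For a single error e at position i, S_ℓ = v_i·e·α_i^ℓ, so α_err = S_1/S_0.
  S_0^{−1} = 7^{−1} = 2 (mod 13), so α_err = 3·2 = 6 ≡ 6 = α_1. Error position i = 1.
  Consistency check: S_2/S_1 = 5·9 = 45 ≡ 6 = α_err ✓ (single-error assumption holds).
Step 4: error magnitude e = S_0/v_1 = S_0·∏_{j≠1}(α_1 − α_j) = 7·7 = 49 ≡ 10 (mod 13).
Step 5: correct position 1: c_1 = r_1 − e = 11 − 10 ≡ 1 (mod 13). Hence c = [1, 3, 7, 11, 12].
  Check: interpolating c through the α_i gives m(x) = 10 + 5·x (degree < 2) with m(α_i) = c_i for every i, so c is indeed a codeword.


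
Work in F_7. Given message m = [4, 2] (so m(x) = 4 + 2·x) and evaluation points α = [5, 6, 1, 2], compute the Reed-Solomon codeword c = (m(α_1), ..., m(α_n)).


c = [0, 2, 6, 1]

Message polynomial: m(x) = 4 + 2·x (mod 7).
For each evaluation point α_i, compute m(α_i) mod 7:
  α_1 = 5: Horner steps 2 → 0, so m(5) = 0.
  α_2 = 6: Horner steps 2 → 2, so m(6) = 2.
  α_3 = 1: Horner steps 2 → 6, so m(1) = 6.
  α_4 = 2: Horner steps 2 → 1, so m(2) = 1.
Codeword c = [0, 2, 6, 1] ∈ F_7^4.


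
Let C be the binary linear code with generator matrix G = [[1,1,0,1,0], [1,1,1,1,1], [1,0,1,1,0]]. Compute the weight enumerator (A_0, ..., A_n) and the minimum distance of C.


Weight distribution: A_0 = 1, A_2 = 3, A_3 = 3, A_5 = 1. Minimum distance d = 2.

Enumerate all 2^3 = 8 messages m ∈ F_2^3.
For each, compute codeword c = mG in F_2^5, then tally its weight.
  m = 000 → c = 00000, weight = 0.
  m = 100 → c = 11010, weight = 3.
  m = 010 → c = 11111, weight = 5.
  m = 110 → c = 00101, weight = 2.
  m = 001 → c = 10110, weight = 3.
  m = 101 → c = 01100, weight = 2.
  m = 011 → c = 01001, weight = 2.
  m = 111 → c = 10011, weight = 3.
Tally weights:
  weight 0: 1 codewords.
  weight 2: 3 codewords.
  weight 3: 3 codewords.
  weight 5: 1 codewords.
Minimum distance d = smallest w > 0 with A_w > 0 = 2.
Sanity: Σ A_w = 8 = 2^3 = 8 ✓.


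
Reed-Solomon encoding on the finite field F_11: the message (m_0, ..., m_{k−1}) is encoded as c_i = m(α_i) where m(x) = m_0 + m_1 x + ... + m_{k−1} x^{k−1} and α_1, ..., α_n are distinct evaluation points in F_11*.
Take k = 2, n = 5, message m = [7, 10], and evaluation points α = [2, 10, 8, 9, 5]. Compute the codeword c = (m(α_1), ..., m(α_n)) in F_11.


c = [5, 8, 10, 9, 2]

Message polynomial: m(x) = 7 + 10·x (mod 11).
For each evaluation point α_i, compute m(α_i) mod 11:
  α_1 = 2: Horner steps 10 → 5, so m(2) = 5.
  α_2 = 10: Horner steps 10 → 8, so m(10) = 8.
  α_3 = 8: Horner steps 10 → 10, so m(8) = 10.
  α_4 = 9: Horner steps 10 → 9, so m(9) = 9.
  α_5 = 5: Horner steps 10 → 2, so m(5) = 2.
Codeword c = [5, 8, 10, 9, 2] ∈ F_11^5.


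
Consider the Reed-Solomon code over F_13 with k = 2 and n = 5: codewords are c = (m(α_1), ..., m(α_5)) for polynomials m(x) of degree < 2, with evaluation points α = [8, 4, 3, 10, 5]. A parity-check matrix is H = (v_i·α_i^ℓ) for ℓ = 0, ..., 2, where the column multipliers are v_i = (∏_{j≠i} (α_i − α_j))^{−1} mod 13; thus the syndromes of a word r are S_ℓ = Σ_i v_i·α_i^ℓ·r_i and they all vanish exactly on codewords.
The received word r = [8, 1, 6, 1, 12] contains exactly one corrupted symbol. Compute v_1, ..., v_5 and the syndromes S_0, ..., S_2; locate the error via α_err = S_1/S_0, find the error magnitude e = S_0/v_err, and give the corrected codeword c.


S = (9, 10, 1), error at position 2, error magnitude e = 5, c = [8, 9, 6, 1, 12].

Step 1: column multipliers v_i = (∏_{j≠i}(α_i − α_j))^{−1} mod 13.
  i = 1 (α = 8): (8−4)(8−3)(8−10)(8−5) = 4·5·(−2)·3 = −120 ≡ 10, so v_1 = 10^{−1} = 4 (mod 13).
  i = 2 (α = 4): (4−8)(4−3)(4−10)(4−5) = (−4)·1·(−6)·(−1) = −24 ≡ 2, so v_2 = 2^{−1} = 7 (mod 13).
  i = 3 (α = 3): (3−8)(3−4)(3−10)(3−5) = (−5)·(−1)·(−7)·(−2) = 70 ≡ 5, so v_3 = 5^{−1} = 8 (mod 13).
  i = 4 (α = 10): (10−8)(10−4)(10−3)(10−5) = 2·6·7·5 = 420 ≡ 4, so v_4 = 4^{−1} = 10 (mod 13).
  i = 5 (α = 5): (5−8)(5−4)(5−3)(5−10) = (−3)·1·2·(−5) = 30 ≡ 4, so v_5 = 4^{−1} = 10 (mod 13).
  v = [4, 7, 8, 10, 10].
Step 2: syndromes of r = [8, 1, 6, 1, 12] (all sums mod 13).
  S_0 = Σ v_i r_i = 4·8 + 7·1 + 8·6 + 10·1 + 10·12 = 217 ≡ 9.
  S_1 = Σ v_i α_i r_i = 4·8·8 + 7·4·1 + 8·3·6 + 10·10·1 + 10·5·12 = 1128 ≡ 10.
  α_i^2 mod 13 = [12, 3, 9, 9, 12].
  S_2 = Σ v_i α_i^2 r_i = 4·12·8 + 7·3·1 + 8·9·6 + 10·9·1 + 10·12·12 = 2367 ≡ 1.
  S = (9, 10, 1) ≠ 0, so r is not a codeword (an error is present).
Step 3: locate the error. For a single error e at position i, S_ℓ = v_i·e·α_i^ℓ, so α_err = S_1/S_0.
  S_0^{−1} = 9^{−1} = 3 (mod 13), so α_err = 10·3 = 30 ≡ 4 = α_2. Error position i = 2.
  Consistency check: S_2/S_1 = 1·4 = 4 ≡ 4 = α_err ✓ (single-error assumption holds).
Step 4: error magnitude e = S_0/v_2 = S_0·∏_{j≠2}(α_2 − α_j) = 9·2 = 18 ≡ 5 (mod 13).
Step 5: correct position 2: c_2 = r_2 − e = 1 − 5 ≡ 9 (mod 13). Hence c = [8, 9, 6, 1, 12].
  Check: interpolating c through the α_i gives m(x) = 10 + 3·x (degree < 2) with m(α_i) = c_i for every i, so c is indeed a codeword.
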